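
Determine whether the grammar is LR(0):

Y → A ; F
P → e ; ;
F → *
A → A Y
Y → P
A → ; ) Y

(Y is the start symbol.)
Yes, the grammar is LR(0)

A grammar is LR(0) if no state in the canonical LR(0) collection has:
  - both a shift item (dot before a terminal) and a complete item (shift-reduce conflict), or
  - two or more complete items (reduce-reduce conflict; the accept item [Y' → Y .] counts as a complete item here).

Augment with Y' → Y and build the canonical LR(0) collection (I0 = CLOSURE({[Y' → . Y]}), then GOTO on every symbol after a dot until no new states appear). It has 14 states:
  I0: { [A → . ; ) Y], [A → . A Y], [P → . e ; ;], [Y → . A ; F], [Y → . P], [Y' → . Y] }  — shift
  I1: { [A → ; . ) Y] }  — shift
  I2: { [A → . ; ) Y], [A → . A Y], [A → A . Y], [P → . e ; ;], [Y → . A ; F], [Y → . P], [Y → A . ; F] }  — shift
  I3: { [Y → P .] }  — reduce
  I4: { [Y' → Y .] }  — accept
  I5: { [P → e . ; ;] }  — shift
  I6: { [P → e ; . ;] }  — shift
  I7: { [P → e ; ; .] }  — reduce
  I8: { [A → ; . ) Y], [F → . *], [Y → A ; . F] }  — shift
  I9: { [A → A Y .] }  — reduce
  I10: { [A → . ; ) Y], [A → . A Y], [A → ; ) . Y], [P → . e ; ;], [Y → . A ; F], [Y → . P] }  — shift
  I11: { [F → * .] }  — reduce
  I12: { [Y → A ; F .] }  — reduce
  I13: { [A → ; ) Y .] }  — reduce

Every state is either a pure shift/goto state or contains exactly one complete item and nothing to shift — no conflicts. The grammar is LR(0).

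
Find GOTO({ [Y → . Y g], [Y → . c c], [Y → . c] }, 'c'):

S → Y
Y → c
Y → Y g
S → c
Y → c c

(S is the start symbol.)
{ [Y → c . c], [Y → c .] }

GOTO(I, 'c') = CLOSURE({ [A → αX.β] : [A → α.Xβ] ∈ I, X = 'c' })

Items with dot before 'c', with the dot advanced:
  [Y → . c] → [Y → c .]
  [Y → . c c] → [Y → c . c]
Closure adds nothing (no advanced item has the dot before a non-terminal).

GOTO = { [Y → c . c], [Y → c .] }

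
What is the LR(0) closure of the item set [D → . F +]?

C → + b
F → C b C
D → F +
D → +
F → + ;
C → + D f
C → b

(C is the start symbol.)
To compute CLOSURE, for each item [A → α.Bβ] where B is a non-terminal, add [B → .γ] for all productions B → γ; repeat for the newly added items until nothing changes.

Start with: [D → . F +]
  [D → . F +] has the dot before F: add [F → . C b C], [F → . + ;]
  [F → . C b C] has the dot before C: add [C → . + b], [C → . + D f], [C → . b]
No further items can be added.

CLOSURE = { [C → . + D f], [C → . + b], [C → . b], [D → . F +], [F → . + ;], [F → . C b C] }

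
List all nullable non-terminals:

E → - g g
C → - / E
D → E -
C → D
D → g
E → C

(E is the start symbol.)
A non-terminal is nullable if it can derive ε (the empty string): either it has an ε-production, or it has a production whose right-hand side consists entirely of nullable non-terminals.

There are no ε-productions, so no non-terminal can derive ε.
No non-terminals are nullable.

Answer: None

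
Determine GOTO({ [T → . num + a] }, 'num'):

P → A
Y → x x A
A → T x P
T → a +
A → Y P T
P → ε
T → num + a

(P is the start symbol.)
GOTO(I, 'num') = CLOSURE({ [A → αX.β] : [A → α.Xβ] ∈ I, X = 'num' })

Items with dot before 'num', with the dot advanced:
  [T → . num + a] → [T → num . + a]
Closure adds nothing (no advanced item has the dot before a non-terminal).

GOTO = { [T → num . + a] }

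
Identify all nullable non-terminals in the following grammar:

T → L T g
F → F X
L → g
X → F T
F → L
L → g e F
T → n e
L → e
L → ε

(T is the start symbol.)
A non-terminal is nullable if it can derive ε (the empty string): either it has an ε-production, or it has a production whose right-hand side consists entirely of nullable non-terminals.

ε-productions: L → ε
So L is immediately nullable.
F → L: every symbol on the right is nullable, so F is nullable too.
No further non-terminal can be added: every production for the remaining non-terminals contains a terminal or a non-nullable non-terminal.
Nullable = { 'F', 'L' }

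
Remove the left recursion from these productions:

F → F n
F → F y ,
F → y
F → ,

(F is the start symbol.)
F → y F'
F → , F'
F' → n F'
F' → y , F'
F' → ε

F is directly left-recursive. The standard transformation for
  A → A α₁ | ... | A α_m | β₁ | ... | β_n
is
  A  → β₁ A' | ... | β_n A'
  A' → α₁ A' | ... | α_m A' | ε

F → y becomes F → y F'
F → , becomes F → , F'
F → F n becomes F' → n F'
F → F y , becomes F' → y , F'
Add F' → ε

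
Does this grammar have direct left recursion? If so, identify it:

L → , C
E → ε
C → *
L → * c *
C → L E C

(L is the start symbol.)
Direct left recursion occurs when N → N α for some non-terminal N (the right-hand side begins with the left-hand side itself).

L → , C: starts with ','
E → ε: starts with ε
C → *: starts with '*'
L → * c *: starts with '*'
C → L E C: starts with L

No direct left recursion found.

Answer: No direct left recursion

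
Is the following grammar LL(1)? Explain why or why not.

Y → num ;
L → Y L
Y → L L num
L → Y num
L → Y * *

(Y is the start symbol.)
A grammar is LL(1) if for each non-terminal N with multiple productions, the predict sets of those productions are pairwise disjoint, where PREDICT(N → α) = (FIRST(α) \ {ε}) ∪ (FOLLOW(N) if α ⇒* ε).

Relevant sets:
  FIRST(L) = { 'num' }
  FIRST(Y) = { 'num' }

For Y:
  PREDICT(Y → num ';') = { 'num' }
  PREDICT(Y → L L num) = { 'num' }
For L:
  PREDICT(L → Y L) = { 'num' }
  PREDICT(L → Y num) = { 'num' }
  PREDICT(L → Y '*' '*') = { 'num' }

Conflict found: Predict set conflict for Y: { 'num' }
The grammar is NOT LL(1).

Answer: No. Predict set conflict for Y: { 'num' }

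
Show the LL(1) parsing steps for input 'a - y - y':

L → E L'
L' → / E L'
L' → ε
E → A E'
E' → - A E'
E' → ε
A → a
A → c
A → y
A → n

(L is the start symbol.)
LL(1) parsing maintains a stack (initially the start symbol over $) and the input. At each step: if the stack top is a terminal, match it against the current input token; if it is a non-terminal N, replace it with the RHS of M[N, lookahead] (the unique production whose predict set contains the lookahead).

Stack is shown with the top on the left.

Stack        Input        Action
--------------------------------
L $          a - y - y $  output L → E L'
E L' $       a - y - y $  output E → A E'
A E' L' $    a - y - y $  output A → a
a E' L' $    a - y - y $  match 'a'
E' L' $      - y - y $    output E' → - A E'
- A E' L' $  - y - y $    match '-'
A E' L' $    y - y $      output A → y
y E' L' $    y - y $      match 'y'
E' L' $      - y $        output E' → - A E'
- A E' L' $  - y $        match '-'
A E' L' $    y $          output A → y
y E' L' $    y $          match 'y'
E' L' $      $            output E' → ε
L' $         $            output L' → ε
$            $            accept

The string is accepted.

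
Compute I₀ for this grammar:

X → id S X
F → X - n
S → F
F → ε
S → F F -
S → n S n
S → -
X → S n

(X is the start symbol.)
{ [F → . X - n], [F → .], [S → . -], [S → . F F -], [S → . F], [S → . n S n], [X → . S n], [X → . id S X], [X' → . X] }

First, augment the grammar with X' → X
I₀ = CLOSURE({ [X' → . X] }):
  [X' → . X] has the dot before X: add [X → . id S X], [X → . S n]
  [X → . S n] has the dot before S: add [S → . F], [S → . F F -], [S → . n S n], [S → . -]
  [S → . F] has the dot before F: add [F → . X - n], [F → .]
No further items can be added.

I₀ = { [F → . X - n], [F → .], [S → . -], [S → . F F -], [S → . F], [S → . n S n], [X → . S n], [X → . id S X], [X' → . X] }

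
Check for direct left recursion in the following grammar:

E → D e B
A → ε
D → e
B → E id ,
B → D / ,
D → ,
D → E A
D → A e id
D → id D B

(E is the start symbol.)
Direct left recursion occurs when N → N α for some non-terminal N (the right-hand side begins with the left-hand side itself).

E → D e B: starts with D
A → ε: starts with ε
D → e: starts with e
B → E id ,: starts with E
B → D / ,: starts with D
D → ,: starts with ','
D → E A: starts with E
D → A e id: starts with A
D → id D B: starts with id

No direct left recursion found.

Answer: No direct left recursion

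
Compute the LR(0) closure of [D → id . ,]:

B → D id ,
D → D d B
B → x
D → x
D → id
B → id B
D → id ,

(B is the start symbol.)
{ [D → id . ,] }

To compute CLOSURE, for each item [A → α.Bβ] where B is a non-terminal, add [B → .γ] for all productions B → γ; repeat for the newly added items until nothing changes.

Start with: [D → id . ,]
The dot precedes the terminal ',', so nothing is added.

CLOSURE = { [D → id . ,] }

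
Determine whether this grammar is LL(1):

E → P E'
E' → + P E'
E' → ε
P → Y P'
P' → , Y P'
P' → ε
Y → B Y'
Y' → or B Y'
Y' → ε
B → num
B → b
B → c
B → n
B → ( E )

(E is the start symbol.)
Yes, the grammar is LL(1).

A grammar is LL(1) if for each non-terminal N with multiple productions, the predict sets of those productions are pairwise disjoint, where PREDICT(N → α) = (FIRST(α) \ {ε}) ∪ (FOLLOW(N) if α ⇒* ε).

Relevant sets:
  FOLLOW(E') = { $, ')' }
  FOLLOW(P') = { $, ')', '+' }
  FOLLOW(Y') = { $, ')', '+', ',' }

For E':
  PREDICT(E' → '+' P E') = { '+' }
  PREDICT(E' → ε) = { $, ')' }
For P':
  PREDICT(P' → ',' Y P') = { ',' }
  PREDICT(P' → ε) = { $, ')', '+' }
For Y':
  PREDICT(Y' → or B Y') = { 'or' }
  PREDICT(Y' → ε) = { $, ')', '+', ',' }
For B:
  PREDICT(B → num) = { 'num' }
  PREDICT(B → b) = { 'b' }
  PREDICT(B → c) = { 'c' }
  PREDICT(B → n) = { 'n' }
  PREDICT(B → '(' E ')') = { '(' }
E, P, Y have a single production, so nothing to check there.

All predict sets are disjoint. The grammar IS LL(1).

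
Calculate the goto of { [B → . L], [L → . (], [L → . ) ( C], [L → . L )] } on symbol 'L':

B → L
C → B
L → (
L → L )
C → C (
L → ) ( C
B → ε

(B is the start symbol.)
{ [B → L .], [L → L . )] }

GOTO(I, 'L') = CLOSURE({ [A → αX.β] : [A → α.Xβ] ∈ I, X = 'L' })

Items with dot before 'L', with the dot advanced:
  [B → . L] → [B → L .]
  [L → . L )] → [L → L . )]
Closure adds nothing (no advanced item has the dot before a non-terminal).

GOTO = { [B → L .], [L → L . )] }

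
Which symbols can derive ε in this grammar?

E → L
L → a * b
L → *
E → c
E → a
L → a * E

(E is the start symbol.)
None

There are no ε-productions, so no non-terminal can derive ε.
No non-terminals are nullable.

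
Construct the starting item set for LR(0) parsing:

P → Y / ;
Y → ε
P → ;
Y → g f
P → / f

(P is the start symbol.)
First, augment the grammar with P' → P
I₀ = CLOSURE({ [P' → . P] }):
  [P' → . P] has the dot before P: add [P → . Y / ;], [P → . ;], [P → . / f]
  [P → . Y / ;] has the dot before Y: add [Y → .], [Y → . g f]
No further items can be added.

I₀ = { [P → . / f], [P → . ;], [P → . Y / ;], [P' → . P], [Y → . g f], [Y → .] }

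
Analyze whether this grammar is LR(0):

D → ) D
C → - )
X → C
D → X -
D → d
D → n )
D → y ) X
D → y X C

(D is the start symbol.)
A grammar is LR(0) if no state in the canonical LR(0) collection has:
  - both a shift item (dot before a terminal) and a complete item (shift-reduce conflict), or
  - two or more complete items (reduce-reduce conflict; the accept item [D' → D .] counts as a complete item here).

Augment with D' → D and build the canonical LR(0) collection (I0 = CLOSURE({[D' → . D]}), then GOTO on every symbol after a dot until no new states appear). It has 17 states:
  I0: { [C → . - )], [D → . ) D], [D → . X -], [D → . d], [D → . n )], [D → . y ) X], [D → . y X C], [D' → . D], [X → . C] }  — shift
  I1: { [C → . - )], [D → ) . D], [D → . ) D], [D → . X -], [D → . d], [D → . n )], [D → . y ) X], [D → . y X C], [X → . C] }  — shift
  I2: { [C → - . )] }  — shift
  I3: { [X → C .] }  — reduce
  I4: { [D' → D .] }  — accept
  I5: { [D → X . -] }  — shift
  I6: { [D → d .] }  — reduce
  I7: { [D → n . )] }  — shift
  I8: { [C → . - )], [D → y . ) X], [D → y . X C], [X → . C] }  — shift
  I9: { [C → . - )], [D → y ) . X], [X → . C] }  — shift
  I10: { [C → . - )], [D → y X . C] }  — shift
  I11: { [D → y X C .] }  — reduce
  I12: { [D → y ) X .] }  — reduce
  I13: { [D → n ) .] }  — reduce
  I14: { [D → X - .] }  — reduce
  I15: { [C → - ) .] }  — reduce
  I16: { [D → ) D .] }  — reduce

Every state is either a pure shift/goto state or contains exactly one complete item and nothing to shift — no conflicts. The grammar is LR(0).

Answer: Yes, the grammar is LR(0)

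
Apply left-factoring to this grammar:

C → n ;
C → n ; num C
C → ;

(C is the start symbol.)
C → n ; C'
C' → ε
C' → num C
C → ;

Left-factoring transforms A → αβ₁ | αβ₂ into A → αA' and A' → β₁ | β₂
(α is the longest common prefix among the alternatives). Repeat until
no nonterminal has two alternatives with a common prefix.

Round 1: C has alternatives sharing prefix 'n ;'. Introduce C': C → n ; C'
  Add: C' → ε
  Add: C' → num C

No remaining common prefixes — done.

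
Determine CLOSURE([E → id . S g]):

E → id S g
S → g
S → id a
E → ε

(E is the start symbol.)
To compute CLOSURE, for each item [A → α.Bβ] where B is a non-terminal, add [B → .γ] for all productions B → γ; repeat for the newly added items until nothing changes.

Start with: [E → id . S g]
  [E → id . S g] has the dot before S: add [S → . g], [S → . id a]
No further items can be added.

CLOSURE = { [E → id . S g], [S → . g], [S → . id a] }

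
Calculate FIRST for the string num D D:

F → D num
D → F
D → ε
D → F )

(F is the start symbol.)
{ 'num' }

To compute FIRST(num D D), process the symbols left to right:
Symbol num is a terminal. Add 'num' and stop.
FIRST(num D D) = { 'num' }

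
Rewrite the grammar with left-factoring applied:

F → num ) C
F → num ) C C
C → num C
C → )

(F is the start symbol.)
Left-factoring transforms A → αβ₁ | αβ₂ into A → αA' and A' → β₁ | β₂
(α is the longest common prefix among the alternatives). Repeat until
no nonterminal has two alternatives with a common prefix.

Round 1: F has alternatives sharing prefix 'num ) C'. Introduce F': F → num ) C F'
  Add: F' → ε
  Add: F' → C

No remaining common prefixes — done.

Resulting grammar:
F → num ) C F'
F' → ε
F' → C
C → num C
C → )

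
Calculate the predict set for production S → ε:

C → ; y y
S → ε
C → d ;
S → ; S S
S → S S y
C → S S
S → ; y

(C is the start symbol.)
{ $, ';', 'y' }

PREDICT(S → ε) = (FIRST(RHS) \ {ε}) ∪ (FOLLOW(S) if ε ∈ FIRST(RHS), i.e. RHS ⇒* ε)
The right-hand side is ε (FIRST(ε) = { ε }), so the predict set is FOLLOW(S) = { $, ';', 'y' }
PREDICT(S → ε) = { $, ';', 'y' }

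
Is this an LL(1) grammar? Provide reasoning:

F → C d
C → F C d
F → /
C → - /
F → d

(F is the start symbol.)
A grammar is LL(1) if for each non-terminal N with multiple productions, the predict sets of those productions are pairwise disjoint, where PREDICT(N → α) = (FIRST(α) \ {ε}) ∪ (FOLLOW(N) if α ⇒* ε).

Relevant sets:
  FIRST(C) = { '-', '/', 'd' }
  FIRST(F) = { '-', '/', 'd' }

For F:
  PREDICT(F → C d) = { '-', '/', 'd' }
  PREDICT(F → '/') = { '/' }
  PREDICT(F → d) = { 'd' }
For C:
  PREDICT(C → F C d) = { '-', '/', 'd' }
  PREDICT(C → '-' '/') = { '-' }

Conflict found: Predict set conflict for F: { '/' }
The grammar is NOT LL(1).

Answer: No. Predict set conflict for F: { '/' }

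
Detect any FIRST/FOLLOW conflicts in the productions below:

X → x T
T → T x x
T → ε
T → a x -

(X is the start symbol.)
Yes. T → T x x with FOLLOW(T) on { 'x' }

Nullable non-terminals: T.
FIRST sets used below: FIRST(T) = { 'a', 'x', ε }

T: nullable alternative(s) T → ε; FOLLOW(T) = { $, 'x' }
  T → T x x: FIRST \ {ε} = { 'a', 'x' } — overlaps FOLLOW(T) on { 'x' }: CONFLICT
  T → ε: FIRST \ {ε} = { } — this is the only nullable alternative, skip
  T → a x -: FIRST \ {ε} = { 'a' } — disjoint from FOLLOW(T)

X has no nullable alternative, so no FIRST/FOLLOW check is needed there.

So the grammar has 1 FIRST/FOLLOW conflict (marked CONFLICT above).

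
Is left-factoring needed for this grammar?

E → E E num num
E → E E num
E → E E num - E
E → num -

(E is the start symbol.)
Yes, E has productions with common prefix 'E E num'

Left-factoring is needed when two productions for the same non-terminal
share a common prefix on the right-hand side.

Productions for E:
  E → E E num num
  E → E E num
  E → E E num - E
  E → num -

Found common prefix 'E E num' in productions for E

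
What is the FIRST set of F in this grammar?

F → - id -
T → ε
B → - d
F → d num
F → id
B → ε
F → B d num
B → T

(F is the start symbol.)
{ '-', 'd', 'id' }

FIRST sets of the other non-terminals involved (by the same procedure, iterated to a fixed point):
  FIRST(B) = { '-', ε }

From F → - id -:
  - '-' is a terminal: add '-' and stop
From F → d num:
  - d is a terminal: add 'd' and stop
From F → id:
  - id is a terminal: add 'id' and stop
From F → B d num:
  - B is a non-terminal: add FIRST(B) \ {ε} = { '-' }
    B is nullable, so continue to the next symbol
  - d is a terminal: add 'd' and stop

Collecting: FIRST(F) = { '-', 'd', 'id' }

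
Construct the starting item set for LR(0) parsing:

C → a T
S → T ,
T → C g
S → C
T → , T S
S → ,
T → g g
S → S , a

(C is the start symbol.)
{ [C → . a T], [C' → . C] }

First, augment the grammar with C' → C
I₀ = CLOSURE({ [C' → . C] }):
  [C' → . C] has the dot before C: add [C → . a T]
No further items can be added.

I₀ = { [C → . a T], [C' → . C] }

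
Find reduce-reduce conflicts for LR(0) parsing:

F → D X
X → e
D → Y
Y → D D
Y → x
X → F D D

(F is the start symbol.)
Yes — I10: [X → F D D .] vs [Y → D D .]

A reduce-reduce conflict occurs when an LR(0) state has two complete items [A → α .] and [B → β .] — both call for a reduction, and with no lookahead the parser cannot choose between them.

Augment with F' → F and build the canonical LR(0) collection (I0 = CLOSURE({[F' → . F]}), then GOTO on every symbol after a dot until no new states appear). It has 12 states:
  I0: { [D → . Y], [F → . D X], [F' → . F], [Y → . D D], [Y → . x] }  — shift
  I1: { [D → . Y], [F → . D X], [F → D . X], [X → . F D D], [X → . e], [Y → . D D], [Y → . x], [Y → D . D] }  — shift
  I2: { [F' → F .] }  — accept
  I3: { [D → Y .] }  — reduce
  I4: { [Y → x .] }  — reduce
  I5: { [D → . Y], [F → . D X], [F → D . X], [X → . F D D], [X → . e], [Y → . D D], [Y → . x], [Y → D . D], [Y → D D .] }  — shift, reduce
  I6: { [D → . Y], [X → F . D D], [Y → . D D], [Y → . x] }  — shift
  I7: { [F → D X .] }  — reduce
  I8: { [X → e .] }  — reduce
  I9: { [D → . Y], [X → F D . D], [Y → . D D], [Y → . x], [Y → D . D] }  — shift
  I10: { [D → . Y], [X → F D D .], [Y → . D D], [Y → . x], [Y → D . D], [Y → D D .] }  — shift, 2 reduces
  I11: { [D → . Y], [Y → . D D], [Y → . x], [Y → D . D], [Y → D D .] }  — shift, reduce

I10 contains complete items [X → F D D .], [Y → D D .] — reduce-reduce conflict.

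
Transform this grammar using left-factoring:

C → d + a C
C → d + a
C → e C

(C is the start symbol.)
Left-factoring transforms A → αβ₁ | αβ₂ into A → αA' and A' → β₁ | β₂
(α is the longest common prefix among the alternatives). Repeat until
no nonterminal has two alternatives with a common prefix.

Round 1: C has alternatives sharing prefix 'd + a'. Introduce C': C → d + a C'
  Add: C' → C
  Add: C' → ε

No remaining common prefixes — done.

Resulting grammar:
C → d + a C'
C' → C
C' → ε
C → e C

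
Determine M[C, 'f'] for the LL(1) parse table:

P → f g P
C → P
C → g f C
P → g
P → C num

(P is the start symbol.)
To find M[C, 'f'], we find productions for C where 'f' is in the predict set (PREDICT(N → α) = (FIRST(α) \ {ε}) ∪ (FOLLOW(N) if α ⇒* ε)).

Relevant sets:
  FIRST(P) = { 'f', 'g' }

C → P: PREDICT = { 'f', 'g' }
  'f' is in predict set, so this production goes in M[C, 'f']
C → g f C: PREDICT = { 'g' }

M[C, 'f'] = C → P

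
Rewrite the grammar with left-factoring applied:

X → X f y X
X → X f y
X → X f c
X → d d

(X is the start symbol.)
Left-factoring transforms A → αβ₁ | αβ₂ into A → αA' and A' → β₁ | β₂
(α is the longest common prefix among the alternatives). Repeat until
no nonterminal has two alternatives with a common prefix.

Round 1: X has alternatives sharing prefix 'X f'. Introduce X': X → X f X'
  Add: X' → y X
  Add: X' → y
  Add: X' → c

Round 2: X' has alternatives sharing prefix 'y'. Introduce X'': X' → y X''
  Add: X'' → X
  Add: X'' → ε

No remaining common prefixes — done.

Resulting grammar:
X → X f X'
X' → y X''
X'' → X
X'' → ε
X' → c
X → d d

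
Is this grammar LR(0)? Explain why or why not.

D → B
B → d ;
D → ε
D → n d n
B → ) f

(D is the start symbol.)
A grammar is LR(0) if no state in the canonical LR(0) collection has:
  - both a shift item (dot before a terminal) and a complete item (shift-reduce conflict), or
  - two or more complete items (reduce-reduce conflict; the accept item [D' → D .] counts as a complete item here).

Augment with D' → D and build the canonical LR(0) collection (I0 = CLOSURE({[D' → . D]}), then GOTO on every symbol after a dot until no new states appear). It has 10 states:
  I0: { [B → . ) f], [B → . d ;], [D → . B], [D → . n d n], [D → .], [D' → . D] }  — shift, reduce
  I1: { [B → ) . f] }  — shift
  I2: { [D → B .] }  — reduce
  I3: { [D' → D .] }  — accept
  I4: { [B → d . ;] }  — shift
  I5: { [D → n . d n] }  — shift
  I6: { [D → n d . n] }  — shift
  I7: { [D → n d n .] }  — reduce
  I8: { [B → d ; .] }  — reduce
  I9: { [B → ) f .] }  — reduce

Conflict in state I0:
  Shift-reduce conflict between [D → .] and [B → . ) f]
So the grammar is NOT LR(0).

Answer: No. Shift-reduce conflict between [D → .] and [B → . ) f]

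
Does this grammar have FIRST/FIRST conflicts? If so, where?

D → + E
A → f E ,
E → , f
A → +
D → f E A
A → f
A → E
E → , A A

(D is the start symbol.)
A FIRST/FIRST conflict occurs when two productions N → α and N → β for the same non-terminal have FIRST(α) ∩ FIRST(β) ≠ ∅ (with ε ∈ FIRST of a nullable right-hand side, so two nullable alternatives also conflict).

FIRST sets of the non-terminals at (or reachable through a nullable prefix from) the front of some alternative:
  FIRST(E) = { ',' }

Productions for D:
  D → + E: FIRST = { '+' }
  D → f E A: FIRST = { 'f' }
Productions for A:
  A → f E ,: FIRST = { 'f' }
  A → +: FIRST = { '+' }
  A → f: FIRST = { 'f' }
  A → E: FIRST = { ',' }
Productions for E:
  E → , f: FIRST = { ',' }
  E → , A A: FIRST = { ',' }

Conflict for A: A → f E , and A → f
  Overlap: { 'f' }
Conflict for E: E → , f and E → , A A
  Overlap: { ',' }

Answer: Yes. A → f E ',' / A → f on { 'f' }; E → ',' f / E → ',' A A on { ',' }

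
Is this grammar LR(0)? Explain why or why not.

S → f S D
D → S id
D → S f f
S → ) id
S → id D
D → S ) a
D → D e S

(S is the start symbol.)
Augment with S' → S and build the canonical LR(0) collection (I0 = CLOSURE({[S' → . S]}), then GOTO on every symbol after a dot until no new states appear). It has 17 states:
  I0: { [S → . ) id], [S → . f S D], [S → . id D], [S' → . S] }  — shift
  I1: { [S → ) . id] }  — shift
  I2: { [S' → S .] }  — accept
  I3: { [S → . ) id], [S → . f S D], [S → . id D], [S → f . S D] }  — shift
  I4: { [D → . D e S], [D → . S ) a], [D → . S f f], [D → . S id], [S → . ) id], [S → . f S D], [S → . id D], [S → id . D] }  — shift
  I5: { [D → D . e S], [S → id D .] }  — shift, reduce
  I6: { [D → S . ) a], [D → S . f f], [D → S . id] }  — shift
  I7: { [D → S ) . a] }  — shift
  I8: { [D → S f . f] }  — shift
  I9: { [D → S id .] }  — reduce
  I10: { [D → S f f .] }  — reduce
  I11: { [D → S ) a .] }  — reduce
  I12: { [D → D e . S], [S → . ) id], [S → . f S D], [S → . id D] }  — shift
  I13: { [D → D e S .] }  — reduce
  I14: { [D → . D e S], [D → . S ) a], [D → . S f f], [D → . S id], [S → . ) id], [S → . f S D], [S → . id D], [S → f S . D] }  — shift
  I15: { [D → D . e S], [S → f S D .] }  — shift, reduce
  I16: { [S → ) id .] }  — reduce

Conflict in state I5:
  Shift-reduce conflict between [S → id D .] and [D → D . e S]
So the grammar is NOT LR(0).

Answer: No. Shift-reduce conflict between [S → id D .] and [D → D . e S]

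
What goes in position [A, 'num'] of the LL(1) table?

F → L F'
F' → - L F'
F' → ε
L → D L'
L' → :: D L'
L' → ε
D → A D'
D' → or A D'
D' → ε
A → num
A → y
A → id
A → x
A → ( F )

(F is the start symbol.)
A → num

To find M[A, 'num'], we find productions for A where 'num' is in the predict set (PREDICT(N → α) = (FIRST(α) \ {ε}) ∪ (FOLLOW(N) if α ⇒* ε)).

A → num: PREDICT = { 'num' }
  'num' is in predict set, so this production goes in M[A, 'num']
A → y: PREDICT = { 'y' }
A → id: PREDICT = { 'id' }
A → x: PREDICT = { 'x' }
A → ( F ): PREDICT = { '(' }

M[A, 'num'] = A → num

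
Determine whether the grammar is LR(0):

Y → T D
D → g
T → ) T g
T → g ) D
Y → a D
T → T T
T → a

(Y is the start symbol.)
No. Shift-reduce conflict between [T → a .] and [D → . g]

A grammar is LR(0) if no state in the canonical LR(0) collection has:
  - both a shift item (dot before a terminal) and a complete item (shift-reduce conflict), or
  - two or more complete items (reduce-reduce conflict; the accept item [Y' → Y .] counts as a complete item here).

Augment with Y' → Y and build the canonical LR(0) collection (I0 = CLOSURE({[Y' → . Y]}), then GOTO on every symbol after a dot until no new states appear). It has 16 states:
  I0: { [T → . ) T g], [T → . T T], [T → . a], [T → . g ) D], [Y → . T D], [Y → . a D], [Y' → . Y] }  — shift
  I1: { [T → ) . T g], [T → . ) T g], [T → . T T], [T → . a], [T → . g ) D] }  — shift
  I2: { [D → . g], [T → . ) T g], [T → . T T], [T → . a], [T → . g ) D], [T → T . T], [Y → T . D] }  — shift
  I3: { [Y' → Y .] }  — accept
  I4: { [D → . g], [T → a .], [Y → a . D] }  — shift, reduce
  I5: { [T → g . ) D] }  — shift
  I6: { [D → . g], [T → g ) . D] }  — shift
  I7: { [T → g ) D .] }  — reduce
  I8: { [D → g .] }  — reduce
  I9: { [Y → a D .] }  — reduce
  I10: { [Y → T D .] }  — reduce
  I11: { [T → . ) T g], [T → . T T], [T → . a], [T → . g ) D], [T → T . T], [T → T T .] }  — shift, reduce
  I12: { [T → a .] }  — reduce
  I13: { [D → g .], [T → g . ) D] }  — shift, reduce
  I14: { [T → ) T . g], [T → . ) T g], [T → . T T], [T → . a], [T → . g ) D], [T → T . T] }  — shift
  I15: { [T → ) T g .], [T → g . ) D] }  — shift, reduce

Conflict in state I4:
  Shift-reduce conflict between [T → a .] and [D → . g]
So the grammar is NOT LR(0).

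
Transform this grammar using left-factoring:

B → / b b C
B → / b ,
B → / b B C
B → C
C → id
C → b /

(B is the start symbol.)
B → / b B'
B' → b C
B' → ,
B' → B C
B → C
C → id
C → b /

Left-factoring transforms A → αβ₁ | αβ₂ into A → αA' and A' → β₁ | β₂
(α is the longest common prefix among the alternatives). Repeat until
no nonterminal has two alternatives with a common prefix.

Round 1: B has alternatives sharing prefix '/ b'. Introduce B': B → / b B'
  Add: B' → b C
  Add: B' → ,
  Add: B' → B C

No remaining common prefixes — done.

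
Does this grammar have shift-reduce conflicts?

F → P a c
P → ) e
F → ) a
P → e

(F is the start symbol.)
No shift-reduce conflicts

A shift-reduce conflict occurs when an LR(0) state has both:
  - a complete (reduce) item [A → α .] (dot at the end), and
  - a shift item [B → β . c γ] (dot before a terminal).

Augment with F' → F and build the canonical LR(0) collection (I0 = CLOSURE({[F' → . F]}), then GOTO on every symbol after a dot until no new states appear). It has 9 states:
  I0: { [F → . ) a], [F → . P a c], [F' → . F], [P → . ) e], [P → . e] }  — shift
  I1: { [F → ) . a], [P → ) . e] }  — shift
  I2: { [F' → F .] }  — accept
  I3: { [F → P . a c] }  — shift
  I4: { [P → e .] }  — reduce
  I5: { [F → P a . c] }  — shift
  I6: { [F → P a c .] }  — reduce
  I7: { [F → ) a .] }  — reduce
  I8: { [P → ) e .] }  — reduce

No state contains both a complete item and a shift item.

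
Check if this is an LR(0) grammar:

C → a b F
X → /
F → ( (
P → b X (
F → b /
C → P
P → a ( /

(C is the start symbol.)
Yes, the grammar is LR(0)

A grammar is LR(0) if no state in the canonical LR(0) collection has:
  - both a shift item (dot before a terminal) and a complete item (shift-reduce conflict), or
  - two or more complete items (reduce-reduce conflict; the accept item [C' → C .] counts as a complete item here).

Augment with C' → C and build the canonical LR(0) collection (I0 = CLOSURE({[C' → . C]}), then GOTO on every symbol after a dot until no new states appear). It has 16 states:
  I0: { [C → . P], [C → . a b F], [C' → . C], [P → . a ( /], [P → . b X (] }  — shift
  I1: { [C' → C .] }  — accept
  I2: { [C → P .] }  — reduce
  I3: { [C → a . b F], [P → a . ( /] }  — shift
  I4: { [P → b . X (], [X → . /] }  — shift
  I5: { [X → / .] }  — reduce
  I6: { [P → b X . (] }  — shift
  I7: { [P → b X ( .] }  — reduce
  I8: { [P → a ( . /] }  — shift
  I9: { [C → a b . F], [F → . ( (], [F → . b /] }  — shift
  I10: { [F → ( . (] }  — shift
  I11: { [C → a b F .] }  — reduce
  I12: { [F → b . /] }  — shift
  I13: { [F → b / .] }  — reduce
  I14: { [F → ( ( .] }  — reduce
  I15: { [P → a ( / .] }  — reduce

Every state is either a pure shift/goto state or contains exactly one complete item and nothing to shift — no conflicts. The grammar is LR(0).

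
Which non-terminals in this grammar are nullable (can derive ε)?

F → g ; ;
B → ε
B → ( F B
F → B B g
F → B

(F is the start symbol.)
{ 'B', 'F' }

A non-terminal is nullable if it can derive ε (the empty string): either it has an ε-production, or it has a production whose right-hand side consists entirely of nullable non-terminals.

ε-productions: B → ε
So B is immediately nullable.
F → B: every symbol on the right is nullable, so F is nullable too.
Every non-terminal is now nullable.
Nullable = { 'B', 'F' }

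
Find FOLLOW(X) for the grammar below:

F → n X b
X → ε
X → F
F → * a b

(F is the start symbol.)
In F → n X b: X is followed by b, add FIRST(b) \ {ε} = { 'b' }

Taking the union: FOLLOW(X) = { 'b' }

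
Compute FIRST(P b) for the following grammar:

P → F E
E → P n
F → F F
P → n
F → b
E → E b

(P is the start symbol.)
{ 'b', 'n' }

FIRST sets of the non-terminals involved (from the grammar, by fixed-point iteration):
  FIRST(P) = { 'b', 'n' }

To compute FIRST(P b), process the symbols left to right:
Symbol P is a non-terminal. Add FIRST(P) \ {ε} = { 'b', 'n' }
P is not nullable (ε ∉ FIRST(P)), so stop here.
FIRST(P b) = { 'b', 'n' }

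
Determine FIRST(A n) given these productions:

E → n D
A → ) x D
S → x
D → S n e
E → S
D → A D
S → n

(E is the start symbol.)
FIRST sets of the non-terminals involved (from the grammar, by fixed-point iteration):
  FIRST(A) = { ')' }

To compute FIRST(A n), process the symbols left to right:
Symbol A is a non-terminal. Add FIRST(A) \ {ε} = { ')' }
A is not nullable (ε ∉ FIRST(A)), so stop here.
FIRST(A n) = { ')' }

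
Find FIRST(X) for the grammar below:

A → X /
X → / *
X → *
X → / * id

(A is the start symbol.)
{ '*', '/' }

To compute FIRST(X), examine every production with X on the left-hand side, reading each right-hand side left to right until a non-nullable symbol is reached.

From X → / *:
  - '/' is a terminal: add '/' and stop
From X → *:
  - '*' is a terminal: add '*' and stop
From X → / * id:
  - '/' is a terminal: add '/' and stop

Collecting: FIRST(X) = { '*', '/' }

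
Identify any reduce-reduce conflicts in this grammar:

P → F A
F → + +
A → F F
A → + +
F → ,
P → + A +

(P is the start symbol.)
Yes — I11: [A → + + .] vs [F → + + .]

Augment with P' → P and build the canonical LR(0) collection (I0 = CLOSURE({[P' → . P]}), then GOTO on every symbol after a dot until no new states appear). It has 15 states:
  I0: { [F → . + +], [F → . ,], [P → . + A +], [P → . F A], [P' → . P] }  — shift
  I1: { [A → . + +], [A → . F F], [F → + . +], [F → . + +], [F → . ,], [P → + . A +] }  — shift
  I2: { [F → , .] }  — reduce
  I3: { [A → . + +], [A → . F F], [F → . + +], [F → . ,], [P → F . A] }  — shift
  I4: { [P' → P .] }  — accept
  I5: { [A → + . +], [F → + . +] }  — shift
  I6: { [P → F A .] }  — reduce
  I7: { [A → F . F], [F → . + +], [F → . ,] }  — shift
  I8: { [F → + . +] }  — shift
  I9: { [A → F F .] }  — reduce
  I10: { [F → + + .] }  — reduce
  I11: { [A → + + .], [F → + + .] }  — 2 reduces
  I12: { [A → + . +], [F → + + .], [F → + . +] }  — shift, reduce
  I13: { [P → + A . +] }  — shift
  I14: { [P → + A + .] }  — reduce

I11 contains complete items [A → + + .], [F → + + .] — reduce-reduce conflict.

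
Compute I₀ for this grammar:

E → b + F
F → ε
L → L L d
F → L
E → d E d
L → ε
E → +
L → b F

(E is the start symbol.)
First, augment the grammar with E' → E
I₀ = CLOSURE({ [E' → . E] }):
  [E' → . E] has the dot before E: add [E → . b + F], [E → . d E d], [E → . +]
No further items can be added.

I₀ = { [E → . +], [E → . b + F], [E → . d E d], [E' → . E] }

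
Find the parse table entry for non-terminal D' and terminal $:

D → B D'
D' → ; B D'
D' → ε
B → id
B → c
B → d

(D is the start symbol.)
To find M[D', $], we find productions for D' where $ is in the predict set (PREDICT(N → α) = (FIRST(α) \ {ε}) ∪ (FOLLOW(N) if α ⇒* ε)).

Relevant sets:
  FOLLOW(D') = { $ }

D' → ; B D': PREDICT = { ';' }
D' → ε: PREDICT = { $ }
  $ is in predict set, so this production goes in M[D', $]

M[D', $] = D' → ε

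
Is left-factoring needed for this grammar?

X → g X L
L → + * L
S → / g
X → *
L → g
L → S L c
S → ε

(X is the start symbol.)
No, left-factoring is not needed

Left-factoring is needed when two productions for the same non-terminal
share a common prefix on the right-hand side.

Productions for X:
  X → g X L
  X → *
Productions for L:
  L → + * L
  L → g
  L → S L c
Productions for S:
  S → / g
  S → ε

No common prefixes found.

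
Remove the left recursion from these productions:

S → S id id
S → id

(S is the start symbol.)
S is directly left-recursive. The standard transformation for
  A → A α₁ | ... | A α_m | β₁ | ... | β_n
is
  A  → β₁ A' | ... | β_n A'
  A' → α₁ A' | ... | α_m A' | ε

S → id becomes S → id S'
S → S id id becomes S' → id id S'
Add S' → ε

Resulting grammar:
S → id S'
S' → id id S'
S' → ε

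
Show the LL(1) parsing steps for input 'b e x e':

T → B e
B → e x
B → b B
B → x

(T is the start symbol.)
LL(1) parsing maintains a stack (initially the start symbol over $) and the input. At each step: if the stack top is a terminal, match it against the current input token; if it is a non-terminal N, replace it with the RHS of M[N, lookahead] (the unique production whose predict set contains the lookahead).

Stack is shown with the top on the left.

Stack    Input      Action
--------------------------
T $      b e x e $  output T → B e
B e $    b e x e $  output B → b B
b B e $  b e x e $  match 'b'
B e $    e x e $    output B → e x
e x e $  e x e $    match 'e'
x e $    x e $      match 'x'
e $      e $        match 'e'
$        $          accept

The string is accepted.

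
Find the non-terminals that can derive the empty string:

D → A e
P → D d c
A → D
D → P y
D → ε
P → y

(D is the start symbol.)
ε-productions: D → ε
So D is immediately nullable.
A → D: every symbol on the right is nullable, so A is nullable too.
No further non-terminal can be added: every production for the remaining non-terminals contains a terminal or a non-nullable non-terminal.
Nullable = { 'A', 'D' }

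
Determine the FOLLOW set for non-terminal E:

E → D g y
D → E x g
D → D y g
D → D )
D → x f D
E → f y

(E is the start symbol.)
To compute FOLLOW(E), find every occurrence of E on a right-hand side N → α E β: add FIRST(β) \ {ε}, and if β is empty or nullable also add FOLLOW(N). Iterate to a fixed point.

E is the start symbol, so $ ∈ FOLLOW(E).
In D → E x g: E is followed by x g, add FIRST(x g) \ {ε} = { 'x' }

Taking the union: FOLLOW(E) = { $, 'x' }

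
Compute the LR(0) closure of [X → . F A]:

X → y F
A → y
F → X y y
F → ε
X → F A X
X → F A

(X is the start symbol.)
{ [F → . X y y], [F → .], [X → . F A X], [X → . F A], [X → . y F] }

To compute CLOSURE, for each item [A → α.Bβ] where B is a non-terminal, add [B → .γ] for all productions B → γ; repeat for the newly added items until nothing changes.

Start with: [X → . F A]
  [X → . F A] has the dot before F: add [F → . X y y], [F → .]
  [F → . X y y] has the dot before X: add [X → . y F], [X → . F A X]
No further items can be added.

CLOSURE = { [F → . X y y], [F → .], [X → . F A X], [X → . F A], [X → . y F] }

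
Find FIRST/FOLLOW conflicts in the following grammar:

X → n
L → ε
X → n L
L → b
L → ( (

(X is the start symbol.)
A FIRST/FOLLOW conflict occurs when a non-terminal N has a nullable alternative N → β (β ⇒* ε) and another alternative N → α with FIRST(α) ∩ FOLLOW(N) ≠ ∅: on such a lookahead the parser cannot decide between expanding α and letting N vanish via β.

Nullable non-terminals: L.

L: nullable alternative(s) L → ε; FOLLOW(L) = { $ }
  L → ε: FIRST \ {ε} = { } — this is the only nullable alternative, skip
  L → b: FIRST \ {ε} = { 'b' } — disjoint from FOLLOW(L)
  L → ( (: FIRST \ {ε} = { '(' } — disjoint from FOLLOW(L)

X has no nullable alternative, so no FIRST/FOLLOW check is needed there.

No FIRST/FOLLOW conflicts found.

Answer: No FIRST/FOLLOW conflicts.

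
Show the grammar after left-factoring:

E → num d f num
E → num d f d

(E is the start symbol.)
Left-factoring transforms A → αβ₁ | αβ₂ into A → αA' and A' → β₁ | β₂
(α is the longest common prefix among the alternatives). Repeat until
no nonterminal has two alternatives with a common prefix.

Round 1: E has alternatives sharing prefix 'num d f'. Introduce E': E → num d f E'
  Add: E' → num
  Add: E' → d

No remaining common prefixes — done.

Resulting grammar:
E → num d f E'
E' → num
E' → d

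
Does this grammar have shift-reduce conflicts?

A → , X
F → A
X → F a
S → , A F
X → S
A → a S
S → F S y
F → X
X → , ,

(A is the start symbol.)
Yes — I9: [X → S .] vs [S → F S . y]; I10: [X → F a .] vs [A → . , X]; I12: [X → , , .] vs [A → . , X]; I13: [F → A .] vs [A → . , X]; I16: [S → , A F .] vs [A → . , X]

A shift-reduce conflict occurs when an LR(0) state has both:
  - a complete (reduce) item [A → α .] (dot at the end), and
  - a shift item [B → β . c γ] (dot before a terminal).

Augment with A' → A and build the canonical LR(0) collection (I0 = CLOSURE({[A' → . A]}), then GOTO on every symbol after a dot until no new states appear). It has 17 states:
  I0: { [A → . , X], [A → . a S], [A' → . A] }  — shift
  I1: { [A → , . X], [A → . , X], [A → . a S], [F → . A], [F → . X], [S → . , A F], [S → . F S y], [X → . , ,], [X → . F a], [X → . S] }  — shift
  I2: { [A' → A .] }  — accept
  I3: { [A → . , X], [A → . a S], [A → a . S], [F → . A], [F → . X], [S → . , A F], [S → . F S y], [X → . , ,], [X → . F a], [X → . S] }  — shift
  I4: { [A → , . X], [A → . , X], [A → . a S], [F → . A], [F → . X], [S → , . A F], [S → . , A F], [S → . F S y], [X → , . ,], [X → . , ,], [X → . F a], [X → . S] }  — shift
  I5: { [F → A .] }  — reduce
  I6: { [A → . , X], [A → . a S], [F → . A], [F → . X], [S → . , A F], [S → . F S y], [S → F . S y], [X → . , ,], [X → . F a], [X → . S], [X → F . a] }  — shift
  I7: { [A → a S .], [X → S .] }  — 2 reduces
  I8: { [F → X .] }  — reduce
  I9: { [S → F S . y], [X → S .] }  — shift, reduce
  I10: { [A → . , X], [A → . a S], [A → a . S], [F → . A], [F → . X], [S → . , A F], [S → . F S y], [X → . , ,], [X → . F a], [X → . S], [X → F a .] }  — shift, reduce
  I11: { [S → F S y .] }  — reduce
  I12: { [A → , . X], [A → . , X], [A → . a S], [F → . A], [F → . X], [S → , . A F], [S → . , A F], [S → . F S y], [X → , , .], [X → , . ,], [X → . , ,], [X → . F a], [X → . S] }  — shift, reduce
  I13: { [A → . , X], [A → . a S], [F → . A], [F → . X], [F → A .], [S → , A . F], [S → . , A F], [S → . F S y], [X → . , ,], [X → . F a], [X → . S] }  — shift, reduce
  I14: { [X → S .] }  — reduce
  I15: { [A → , X .], [F → X .] }  — 2 reduces
  I16: { [A → . , X], [A → . a S], [F → . A], [F → . X], [S → , A F .], [S → . , A F], [S → . F S y], [S → F . S y], [X → . , ,], [X → . F a], [X → . S], [X → F . a] }  — shift, reduce

I9 contains reduce item [X → S .] and shift item [S → F S . y] — shift-reduce conflict.
I10 contains reduce item [X → F a .] and shift items [A → . , X], [A → . a S], [S → . , A F], [X → . , ,] — shift-reduce conflict.
I12 contains reduce item [X → , , .] and shift items [A → . , X], [A → . a S], [S → . , A F], [X → . , ,], [X → , . ,] — shift-reduce conflict.
I13 contains reduce item [F → A .] and shift items [A → . , X], [A → . a S], [S → . , A F], [X → . , ,] — shift-reduce conflict.
I16 contains reduce item [S → , A F .] and shift items [A → . , X], [A → . a S], [S → . , A F], [X → . , ,], [X → F . a] — shift-reduce conflict.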